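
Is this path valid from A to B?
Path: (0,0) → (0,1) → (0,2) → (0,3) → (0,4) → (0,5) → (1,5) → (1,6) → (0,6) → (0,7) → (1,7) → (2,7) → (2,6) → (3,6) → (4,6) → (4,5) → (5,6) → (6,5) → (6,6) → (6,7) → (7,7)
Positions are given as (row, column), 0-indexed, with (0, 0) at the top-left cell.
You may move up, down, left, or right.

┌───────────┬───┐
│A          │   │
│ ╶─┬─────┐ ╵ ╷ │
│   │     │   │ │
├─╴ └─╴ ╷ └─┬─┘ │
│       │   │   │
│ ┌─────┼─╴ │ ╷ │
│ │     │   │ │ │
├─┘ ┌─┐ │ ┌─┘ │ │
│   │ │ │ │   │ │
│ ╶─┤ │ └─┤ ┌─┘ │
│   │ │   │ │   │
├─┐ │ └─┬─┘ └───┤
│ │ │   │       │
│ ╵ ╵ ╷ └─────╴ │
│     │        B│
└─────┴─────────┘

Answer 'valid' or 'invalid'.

Checking path validity:
Result: Invalid move at step 16: cannot move from (4, 5) to (5, 6).

invalid

Correct solution:

┌───────────┬───┐
│A → → → → ↓│↱ ↓│
│ ╶─┬─────┐ ╵ ╷ │
│   │     │↳ ↑│↓│
├─╴ └─╴ ╷ └─┬─┘ │
│       │   │↓ ↲│
│ ┌─────┼─╴ │ ╷ │
│ │     │   │↓│ │
├─┘ ┌─┐ │ ┌─┘ │ │
│   │ │ │ │↓ ↲│ │
│ ╶─┤ │ └─┤ ┌─┘ │
│   │ │   │↓│   │
├─┐ │ └─┬─┘ └───┤
│ │ │   │  ↳ → ↓│
│ ╵ ╵ ╷ └─────╴ │
│     │        B│
└─────┴─────────┘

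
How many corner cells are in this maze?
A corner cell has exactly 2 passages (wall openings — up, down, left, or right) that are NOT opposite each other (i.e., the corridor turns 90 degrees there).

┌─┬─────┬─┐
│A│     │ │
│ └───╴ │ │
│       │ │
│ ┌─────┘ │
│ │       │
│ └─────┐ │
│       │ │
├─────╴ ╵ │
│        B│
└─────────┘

Counting corner cells (2 non-opposite passages):
Total corners: 5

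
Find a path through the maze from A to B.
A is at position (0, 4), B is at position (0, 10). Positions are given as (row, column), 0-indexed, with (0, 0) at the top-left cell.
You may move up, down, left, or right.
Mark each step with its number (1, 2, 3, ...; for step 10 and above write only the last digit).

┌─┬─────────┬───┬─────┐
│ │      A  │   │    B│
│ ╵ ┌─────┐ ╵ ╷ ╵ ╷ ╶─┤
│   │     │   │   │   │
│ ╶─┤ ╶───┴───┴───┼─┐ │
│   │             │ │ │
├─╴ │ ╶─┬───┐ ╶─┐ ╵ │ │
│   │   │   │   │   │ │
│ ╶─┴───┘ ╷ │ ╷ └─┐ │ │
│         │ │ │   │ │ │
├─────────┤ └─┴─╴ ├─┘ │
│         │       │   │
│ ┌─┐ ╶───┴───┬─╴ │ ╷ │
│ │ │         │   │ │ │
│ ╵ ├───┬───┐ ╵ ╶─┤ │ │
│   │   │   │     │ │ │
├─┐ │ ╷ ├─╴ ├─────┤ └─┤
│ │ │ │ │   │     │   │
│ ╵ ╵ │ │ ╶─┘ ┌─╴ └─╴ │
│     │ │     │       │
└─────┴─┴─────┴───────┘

Finding the shortest path from (0, 4) to (0, 10):
Path length: 10 steps
Directions: right → down → right → up → right → down → right → up → right → right

Solution:

┌─┬─────────┬───┬─────┐
│ │      A 1│4 5│8 9 B│
│ ╵ ┌─────┐ ╵ ╷ ╵ ╷ ╶─┤
│   │     │2 3│6 7│   │
│ ╶─┤ ╶───┴───┴───┼─┐ │
│   │             │ │ │
├─╴ │ ╶─┬───┐ ╶─┐ ╵ │ │
│   │   │   │   │   │ │
│ ╶─┴───┘ ╷ │ ╷ └─┐ │ │
│         │ │ │   │ │ │
├─────────┤ └─┴─╴ ├─┘ │
│         │       │   │
│ ┌─┐ ╶───┴───┬─╴ │ ╷ │
│ │ │         │   │ │ │
│ ╵ ├───┬───┐ ╵ ╶─┤ │ │
│   │   │   │     │ │ │
├─┐ │ ╷ ├─╴ ├─────┤ └─┤
│ │ │ │ │   │     │   │
│ ╵ ╵ │ │ ╶─┘ ┌─╴ └─╴ │
│     │ │     │       │
└─────┴─┴─────┴───────┘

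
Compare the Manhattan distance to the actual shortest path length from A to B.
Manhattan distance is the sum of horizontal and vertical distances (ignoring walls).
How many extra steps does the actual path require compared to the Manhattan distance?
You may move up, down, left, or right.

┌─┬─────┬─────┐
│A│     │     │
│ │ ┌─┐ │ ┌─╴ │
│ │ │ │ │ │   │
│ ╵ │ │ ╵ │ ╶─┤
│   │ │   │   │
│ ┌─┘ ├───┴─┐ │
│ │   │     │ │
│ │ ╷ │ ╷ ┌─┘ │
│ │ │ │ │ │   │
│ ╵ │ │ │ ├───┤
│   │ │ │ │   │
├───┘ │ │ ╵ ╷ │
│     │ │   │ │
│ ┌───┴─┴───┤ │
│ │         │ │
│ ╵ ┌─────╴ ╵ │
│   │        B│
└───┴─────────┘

Manhattan distance: |8 - 0| + |6 - 0| = 14
Actual path length: 24
Extra steps: 24 - 14 = 10

Solution:

┌─┬─────┬─────┐
│A│     │     │
│ │ ┌─┐ │ ┌─╴ │
│↓│ │ │ │ │   │
│ ╵ │ │ ╵ │ ╶─┤
│↓  │ │   │   │
│ ┌─┘ ├───┴─┐ │
│↓│↱ ↓│     │ │
│ │ ╷ │ ╷ ┌─┘ │
│↓│↑│↓│ │ │   │
│ ╵ │ │ │ ├───┤
│↳ ↑│↓│ │ │   │
├───┘ │ │ ╵ ╷ │
│↓ ← ↲│ │   │ │
│ ┌───┴─┴───┤ │
│↓│↱ → → → ↓│ │
│ ╵ ┌─────╴ ╵ │
│↳ ↑│      ↳ B│
└───┴─────────┘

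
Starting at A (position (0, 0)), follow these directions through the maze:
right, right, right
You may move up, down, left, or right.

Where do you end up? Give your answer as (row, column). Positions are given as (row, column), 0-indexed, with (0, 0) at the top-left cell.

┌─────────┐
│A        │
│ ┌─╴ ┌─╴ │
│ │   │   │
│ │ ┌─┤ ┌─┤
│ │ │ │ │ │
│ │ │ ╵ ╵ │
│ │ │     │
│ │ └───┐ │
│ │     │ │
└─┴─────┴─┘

Following directions step by step:
Start: (0, 0)
  right: (0, 0) → (0, 1)
  right: (0, 1) → (0, 2)
  right: (0, 2) → (0, 3)
Final position: (0, 3)

Path taken:

┌─────────┐
│A → → B  │
│ ┌─╴ ┌─╴ │
│ │   │   │
│ │ ┌─┤ ┌─┤
│ │ │ │ │ │
│ │ │ ╵ ╵ │
│ │ │     │
│ │ └───┐ │
│ │     │ │
└─┴─────┴─┘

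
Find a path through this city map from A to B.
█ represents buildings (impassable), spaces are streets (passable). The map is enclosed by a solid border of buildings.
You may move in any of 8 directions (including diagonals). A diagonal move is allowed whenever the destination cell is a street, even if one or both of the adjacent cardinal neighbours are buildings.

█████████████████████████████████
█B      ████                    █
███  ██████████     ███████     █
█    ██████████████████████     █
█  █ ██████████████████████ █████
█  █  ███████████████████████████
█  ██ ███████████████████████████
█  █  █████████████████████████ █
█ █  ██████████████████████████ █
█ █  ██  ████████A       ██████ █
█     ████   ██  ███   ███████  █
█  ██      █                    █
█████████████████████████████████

Finding the shortest path from A to B:
Movement: 8-directional
Path length: 22 steps
Directions: down-left → left → down-left → left → left → up-left → left → down-left → left → left → left → up-left → up-left → up → up → up-right → up → up-left → up → up-left → up-left → left

Solution:

█████████████████████████████████
█B←     ████                    █
███↖ ██████████     ███████     █
█   ↖██████████████████████     █
█  █↑██████████████████████ █████
█  █ ↖███████████████████████████
█  ██↑███████████████████████████
█  █↗ █████████████████████████ █
█ █ ↑██████████████████████████ █
█ █ ↑██  ████████A       ██████ █
█    ↖████↙← ██↙←███   ███████  █
█  ██ ↖←←← █↖←←                 █
█████████████████████████████████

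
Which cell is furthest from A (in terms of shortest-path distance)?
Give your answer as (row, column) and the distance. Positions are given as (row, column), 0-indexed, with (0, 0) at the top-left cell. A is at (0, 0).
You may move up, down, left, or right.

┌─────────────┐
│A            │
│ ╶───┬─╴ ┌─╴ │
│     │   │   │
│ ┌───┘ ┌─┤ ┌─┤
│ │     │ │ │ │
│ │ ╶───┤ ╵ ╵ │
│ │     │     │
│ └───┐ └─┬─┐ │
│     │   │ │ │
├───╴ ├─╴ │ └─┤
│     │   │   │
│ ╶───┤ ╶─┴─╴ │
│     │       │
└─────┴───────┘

Computing BFS distances from A to all cells:
Furthest cell: (4, 5)
Distance: 23 steps

Path from A to the furthest cell:

┌─────────────┐
│A → → → ↓    │
│ ╶───┬─╴ ┌─╴ │
│     │↓ ↲│   │
│ ┌───┘ ┌─┤ ┌─┤
│ │↓ ← ↲│ │ │ │
│ │ ╶───┤ ╵ ╵ │
│ │↳ → ↓│     │
│ └───┐ └─┬─┐ │
│     │↳ ↓│B│ │
├───╴ ├─╴ │ └─┤
│     │↓ ↲│↑ ↰│
│ ╶───┤ ╶─┴─╴ │
│     │↳ → → ↑│
└─────┴───────┘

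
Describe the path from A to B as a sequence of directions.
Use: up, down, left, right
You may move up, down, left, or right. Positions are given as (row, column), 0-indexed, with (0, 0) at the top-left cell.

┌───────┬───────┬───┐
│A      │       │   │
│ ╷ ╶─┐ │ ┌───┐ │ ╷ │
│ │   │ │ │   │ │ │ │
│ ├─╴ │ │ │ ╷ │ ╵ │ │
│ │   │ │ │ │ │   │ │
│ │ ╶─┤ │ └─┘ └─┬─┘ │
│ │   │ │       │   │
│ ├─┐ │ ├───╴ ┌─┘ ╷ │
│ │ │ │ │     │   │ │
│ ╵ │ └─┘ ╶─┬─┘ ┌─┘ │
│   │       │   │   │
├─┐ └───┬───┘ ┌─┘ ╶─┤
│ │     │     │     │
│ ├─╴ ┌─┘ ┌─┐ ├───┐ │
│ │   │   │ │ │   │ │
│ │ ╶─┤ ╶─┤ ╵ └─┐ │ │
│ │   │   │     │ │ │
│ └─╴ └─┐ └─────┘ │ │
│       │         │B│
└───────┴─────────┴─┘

Finding the path and converting it to directions:
Path through cells: (0,0) → (0,1) → (1,1) → (1,2) → (2,2) → (2,1) → (3,1) → (3,2) → (4,2) → (5,2) → (5,3) → (5,4) → (4,4) → (4,5) → (4,6) → (3,6) → (3,5) → (3,4) → (2,4) → (1,4) → (0,4) → (0,5) → (0,6) → (0,7) → (1,7) → (2,7) → (2,8) → (1,8) → (0,8) → (0,9) → (1,9) → (2,9) → (3,9) → (4,9) → (5,9) → (5,8) → (6,8) → (6,9) → (7,9) → (8,9) → (9,9)
Directions: right, down, right, down, left, down, right, down, down, right, right, up, right, right, up, left, left, up, up, up, right, right, right, down, down, right, up, up, right, down, down, down, down, down, left, down, right, down, down, down

Solution:

┌───────┬───────┬───┐
│A ↓    │↱ → → ↓│↱ ↓│
│ ╷ ╶─┐ │ ┌───┐ │ ╷ │
│ │↳ ↓│ │↑│   │↓│↑│↓│
│ ├─╴ │ │ │ ╷ │ ╵ │ │
│ │↓ ↲│ │↑│ │ │↳ ↑│↓│
│ │ ╶─┤ │ └─┘ └─┬─┘ │
│ │↳ ↓│ │↑ ← ↰  │  ↓│
│ ├─┐ │ ├───╴ ┌─┘ ╷ │
│ │ │↓│ │↱ → ↑│   │↓│
│ ╵ │ └─┘ ╶─┬─┘ ┌─┘ │
│   │↳ → ↑  │   │↓ ↲│
├─┐ └───┬───┘ ┌─┘ ╶─┤
│ │     │     │  ↳ ↓│
│ ├─╴ ┌─┘ ┌─┐ ├───┐ │
│ │   │   │ │ │   │↓│
│ │ ╶─┤ ╶─┤ ╵ └─┐ │ │
│ │   │   │     │ │↓│
│ └─╴ └─┐ └─────┘ │ │
│       │         │B│
└───────┴─────────┴─┘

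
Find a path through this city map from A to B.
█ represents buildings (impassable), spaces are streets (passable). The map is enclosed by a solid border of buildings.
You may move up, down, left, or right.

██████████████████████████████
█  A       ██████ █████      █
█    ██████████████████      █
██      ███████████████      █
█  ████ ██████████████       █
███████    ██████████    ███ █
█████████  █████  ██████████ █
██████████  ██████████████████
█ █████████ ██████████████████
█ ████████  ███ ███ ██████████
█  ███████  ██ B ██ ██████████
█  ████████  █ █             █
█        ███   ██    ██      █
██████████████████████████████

Finding the shortest path from A to B:
Movement: cardinal only
Path length: 25 steps
Directions: down → down → right → right → right → right → down → down → right → right → down → right → down → right → down → down → down → down → right → down → right → right → up → up → right

Solution:

██████████████████████████████
█  A       ██████ █████      █
█  ↓ ██████████████████      █
██ ↳→→→↓███████████████      █
█  ████↓██████████████       █
███████↳→↓ ██████████    ███ █
█████████↳↓█████  ██████████ █
██████████↳↓██████████████████
█ █████████↓██████████████████
█ ████████ ↓███ ███ ██████████
█  ███████ ↓██↱B ██ ██████████
█  ████████↳↓█↑█             █
█        ███↳→↑██    ██      █
██████████████████████████████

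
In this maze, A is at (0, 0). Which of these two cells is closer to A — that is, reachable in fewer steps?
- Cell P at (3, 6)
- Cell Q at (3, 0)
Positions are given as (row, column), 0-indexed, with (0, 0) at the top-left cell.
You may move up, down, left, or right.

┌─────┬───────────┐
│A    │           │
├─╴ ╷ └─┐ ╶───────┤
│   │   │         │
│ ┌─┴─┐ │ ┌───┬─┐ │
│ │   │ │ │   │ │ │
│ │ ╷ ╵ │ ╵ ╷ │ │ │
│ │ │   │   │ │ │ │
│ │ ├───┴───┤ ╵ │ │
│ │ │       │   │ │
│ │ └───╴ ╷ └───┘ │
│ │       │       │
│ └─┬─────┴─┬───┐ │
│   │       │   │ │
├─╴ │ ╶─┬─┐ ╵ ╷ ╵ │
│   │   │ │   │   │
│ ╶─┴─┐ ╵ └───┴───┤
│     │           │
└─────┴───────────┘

Shortest path A → P at (3, 6): 35 steps
Shortest path A → Q at (3, 0): 5 steps

Q is closer (5 steps vs 35 steps).

Path to P:

┌─────┬───────────┐
│A → ↓│           │
├─╴ ╷ └─┐ ╶───────┤
│   │↳ ↓│↓ ← ← ← ↰│
│ ┌─┴─┐ │ ┌───┬─┐ │
│ │↓ ↰│↓│↓│↱ ↓│ │↑│
│ │ ╷ ╵ │ ╵ ╷ │ │ │
│ │↓│↑ ↲│↳ ↑│P│ │↑│
│ │ ├───┴───┤ ╵ │ │
│ │↓│    ↱ ↓│   │↑│
│ │ └───╴ ╷ └───┘ │
│ │↳ → → ↑│↳ → → ↑│
│ └─┬─────┴─┬───┐ │
│   │       │   │ │
├─╴ │ ╶─┬─┐ ╵ ╷ ╵ │
│   │   │ │   │   │
│ ╶─┴─┐ ╵ └───┴───┤
│     │           │
└─────┴───────────┘

Path to Q:

┌─────┬───────────┐
│A ↓  │           │
├─╴ ╷ └─┐ ╶───────┤
│↓ ↲│   │         │
│ ┌─┴─┐ │ ┌───┬─┐ │
│↓│   │ │ │   │ │ │
│ │ ╷ ╵ │ ╵ ╷ │ │ │
│Q│ │   │   │ │ │ │
│ │ ├───┴───┤ ╵ │ │
│ │ │       │   │ │
│ │ └───╴ ╷ └───┘ │
│ │       │       │
│ └─┬─────┴─┬───┐ │
│   │       │   │ │
├─╴ │ ╶─┬─┐ ╵ ╷ ╵ │
│   │   │ │   │   │
│ ╶─┴─┐ ╵ └───┴───┤
│     │           │
└─────┴───────────┘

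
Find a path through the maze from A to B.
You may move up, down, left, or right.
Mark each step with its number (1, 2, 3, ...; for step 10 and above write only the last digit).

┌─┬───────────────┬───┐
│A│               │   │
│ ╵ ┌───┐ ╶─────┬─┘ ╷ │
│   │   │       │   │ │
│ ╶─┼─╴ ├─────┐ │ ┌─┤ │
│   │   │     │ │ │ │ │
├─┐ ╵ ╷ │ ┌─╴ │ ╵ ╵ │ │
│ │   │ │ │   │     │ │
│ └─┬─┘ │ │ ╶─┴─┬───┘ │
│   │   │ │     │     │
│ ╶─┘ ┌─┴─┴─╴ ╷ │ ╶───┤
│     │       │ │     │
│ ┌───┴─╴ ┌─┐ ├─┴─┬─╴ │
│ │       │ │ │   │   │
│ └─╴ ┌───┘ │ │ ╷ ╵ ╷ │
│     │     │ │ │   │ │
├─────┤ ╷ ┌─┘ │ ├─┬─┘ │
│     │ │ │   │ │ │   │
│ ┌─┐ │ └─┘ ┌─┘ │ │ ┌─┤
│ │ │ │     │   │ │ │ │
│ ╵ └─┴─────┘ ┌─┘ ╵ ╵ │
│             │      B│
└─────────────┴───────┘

Finding the shortest path through the maze:
Path length: 34 steps
Directions: down → right → up → right → right → right → down → right → right → right → down → down → right → up → up → right → up → right → down → down → down → down → left → left → down → right → right → down → down → down → left → down → down → right

Solution:

┌─┬───────────────┬───┐
│A│3 4 5 6        │7 8│
│ ╵ ┌───┐ ╶─────┬─┘ ╷ │
│1 2│   │7 8 9 0│5 6│9│
│ ╶─┼─╴ ├─────┐ │ ┌─┤ │
│   │   │     │1│4│ │0│
├─┐ ╵ ╷ │ ┌─╴ │ ╵ ╵ │ │
│ │   │ │ │   │2 3  │1│
│ └─┬─┘ │ │ ╶─┴─┬───┘ │
│   │   │ │     │4 3 2│
│ ╶─┘ ┌─┴─┴─╴ ╷ │ ╶───┤
│     │       │ │5 6 7│
│ ┌───┴─╴ ┌─┐ ├─┴─┬─╴ │
│ │       │ │ │   │  8│
│ └─╴ ┌───┘ │ │ ╷ ╵ ╷ │
│     │     │ │ │   │9│
├─────┤ ╷ ┌─┘ │ ├─┬─┘ │
│     │ │ │   │ │ │1 0│
│ ┌─┐ │ └─┘ ┌─┘ │ │ ┌─┤
│ │ │ │     │   │ │2│ │
│ ╵ └─┴─────┘ ┌─┘ ╵ ╵ │
│             │    3 B│
└─────────────┴───────┘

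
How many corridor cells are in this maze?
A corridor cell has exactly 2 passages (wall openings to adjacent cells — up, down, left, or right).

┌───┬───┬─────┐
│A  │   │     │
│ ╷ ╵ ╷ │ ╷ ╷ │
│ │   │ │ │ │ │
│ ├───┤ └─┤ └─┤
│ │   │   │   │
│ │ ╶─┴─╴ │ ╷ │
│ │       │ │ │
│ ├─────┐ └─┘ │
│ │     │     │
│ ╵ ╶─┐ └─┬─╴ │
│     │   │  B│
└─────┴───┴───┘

Counting cells with exactly 2 passages:
Total corridor cells: 30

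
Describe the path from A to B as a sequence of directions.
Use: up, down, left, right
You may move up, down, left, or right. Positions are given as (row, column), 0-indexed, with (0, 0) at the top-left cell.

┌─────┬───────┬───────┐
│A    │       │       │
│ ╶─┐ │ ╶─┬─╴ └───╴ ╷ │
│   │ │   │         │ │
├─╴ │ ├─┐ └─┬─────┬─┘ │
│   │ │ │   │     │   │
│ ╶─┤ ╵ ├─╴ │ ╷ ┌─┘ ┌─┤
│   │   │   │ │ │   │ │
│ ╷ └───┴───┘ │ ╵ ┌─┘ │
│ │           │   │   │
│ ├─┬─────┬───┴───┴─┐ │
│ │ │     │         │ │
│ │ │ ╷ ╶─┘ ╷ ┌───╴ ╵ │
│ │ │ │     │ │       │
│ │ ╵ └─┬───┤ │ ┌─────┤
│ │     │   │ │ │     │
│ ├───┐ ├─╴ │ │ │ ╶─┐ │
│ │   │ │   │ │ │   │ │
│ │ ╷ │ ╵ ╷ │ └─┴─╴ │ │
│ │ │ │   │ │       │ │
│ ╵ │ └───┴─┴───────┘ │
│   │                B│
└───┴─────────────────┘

Finding the path and converting it to directions:
Path through cells: (0,0) → (1,0) → (1,1) → (2,1) → (2,0) → (3,0) → (4,0) → (5,0) → (6,0) → (7,0) → (8,0) → (9,0) → (10,0) → (10,1) → (9,1) → (8,1) → (8,2) → (9,2) → (10,2) → (10,3) → (10,4) → (10,5) → (10,6) → (10,7) → (10,8) → (10,9) → (10,10)
Directions: down, right, down, left, down, down, down, down, down, down, down, down, right, up, up, right, down, down, right, right, right, right, right, right, right, right

Solution:

┌─────┬───────┬───────┐
│A    │       │       │
│ ╶─┐ │ ╶─┬─╴ └───╴ ╷ │
│↳ ↓│ │   │         │ │
├─╴ │ ├─┐ └─┬─────┬─┘ │
│↓ ↲│ │ │   │     │   │
│ ╶─┤ ╵ ├─╴ │ ╷ ┌─┘ ┌─┤
│↓  │   │   │ │ │   │ │
│ ╷ └───┴───┘ │ ╵ ┌─┘ │
│↓│           │   │   │
│ ├─┬─────┬───┴───┴─┐ │
│↓│ │     │         │ │
│ │ │ ╷ ╶─┘ ╷ ┌───╴ ╵ │
│↓│ │ │     │ │       │
│ │ ╵ └─┬───┤ │ ┌─────┤
│↓│     │   │ │ │     │
│ ├───┐ ├─╴ │ │ │ ╶─┐ │
│↓│↱ ↓│ │   │ │ │   │ │
│ │ ╷ │ ╵ ╷ │ └─┴─╴ │ │
│↓│↑│↓│   │ │       │ │
│ ╵ │ └───┴─┴───────┘ │
│↳ ↑│↳ → → → → → → → B│
└───┴─────────────────┘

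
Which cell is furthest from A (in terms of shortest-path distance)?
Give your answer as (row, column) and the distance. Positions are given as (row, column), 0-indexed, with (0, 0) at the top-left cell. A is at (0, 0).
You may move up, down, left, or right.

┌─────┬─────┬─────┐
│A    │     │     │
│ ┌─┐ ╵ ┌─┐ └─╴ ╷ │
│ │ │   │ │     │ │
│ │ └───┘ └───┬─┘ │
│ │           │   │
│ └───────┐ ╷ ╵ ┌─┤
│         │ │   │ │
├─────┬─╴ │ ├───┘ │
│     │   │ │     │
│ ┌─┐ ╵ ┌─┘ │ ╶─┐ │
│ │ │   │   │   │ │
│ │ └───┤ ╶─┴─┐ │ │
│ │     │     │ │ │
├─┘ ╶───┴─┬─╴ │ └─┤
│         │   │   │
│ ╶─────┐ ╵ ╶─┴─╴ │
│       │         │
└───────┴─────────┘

Computing BFS distances from A to all cells:
Furthest cell: (6, 8)
Distance: 42 steps

Path from A to the furthest cell:

┌─────┬─────┬─────┐
│A → ↓│↱ → ↓│  ↱ ↓│
│ ┌─┐ ╵ ┌─┐ └─╴ ╷ │
│ │ │↳ ↑│ │↳ → ↑│↓│
│ │ └───┘ └───┬─┘ │
│ │        ↓ ↰│↓ ↲│
│ └───────┐ ╷ ╵ ┌─┤
│         │↓│↑ ↲│ │
├─────┬─╴ │ ├───┘ │
│     │   │↓│↱ → ↓│
│ ┌─┐ ╵ ┌─┘ │ ╶─┐ │
│ │ │   │↓ ↲│↑ ↰│↓│
│ │ └───┤ ╶─┴─┐ │ │
│ │     │↳ → ↓│↑│B│
├─┘ ╶───┴─┬─╴ │ └─┤
│         │↓ ↲│↑ ↰│
│ ╶─────┐ ╵ ╶─┴─╴ │
│       │  ↳ → → ↑│
└───────┴─────────┘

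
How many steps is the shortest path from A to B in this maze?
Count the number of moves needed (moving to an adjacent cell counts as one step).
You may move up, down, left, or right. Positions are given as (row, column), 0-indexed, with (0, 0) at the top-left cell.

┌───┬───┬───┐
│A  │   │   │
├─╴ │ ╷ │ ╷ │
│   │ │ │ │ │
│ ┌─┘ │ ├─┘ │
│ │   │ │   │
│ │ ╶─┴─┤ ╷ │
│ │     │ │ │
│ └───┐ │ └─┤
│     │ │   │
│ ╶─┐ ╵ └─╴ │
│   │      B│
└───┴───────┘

Using BFS to find shortest path:
Start: (0, 0), End: (5, 5)
Path found:
(0,0) → (0,1) → (1,1) → (1,0) → (2,0) → (3,0) → (4,0) → (4,1) → (4,2) → (5,2) → (5,3) → (5,4) → (5,5)
Number of steps: 12

Solution:

┌───┬───┬───┐
│A ↓│   │   │
├─╴ │ ╷ │ ╷ │
│↓ ↲│ │ │ │ │
│ ┌─┘ │ ├─┘ │
│↓│   │ │   │
│ │ ╶─┴─┤ ╷ │
│↓│     │ │ │
│ └───┐ │ └─┤
│↳ → ↓│ │   │
│ ╶─┐ ╵ └─╴ │
│   │↳ → → B│
└───┴───────┘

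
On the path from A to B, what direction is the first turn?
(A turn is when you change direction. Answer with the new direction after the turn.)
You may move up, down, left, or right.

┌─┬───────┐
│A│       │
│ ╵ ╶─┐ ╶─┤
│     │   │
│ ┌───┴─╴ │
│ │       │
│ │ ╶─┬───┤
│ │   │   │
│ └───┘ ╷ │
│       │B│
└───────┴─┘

Directions: down, down, down, down, right, right, right, up, right, down
First turn direction: right

Solution:

┌─┬───────┐
│A│       │
│ ╵ ╶─┐ ╶─┤
│↓    │   │
│ ┌───┴─╴ │
│↓│       │
│ │ ╶─┬───┤
│↓│   │↱ ↓│
│ └───┘ ╷ │
│↳ → → ↑│B│
└───────┴─┘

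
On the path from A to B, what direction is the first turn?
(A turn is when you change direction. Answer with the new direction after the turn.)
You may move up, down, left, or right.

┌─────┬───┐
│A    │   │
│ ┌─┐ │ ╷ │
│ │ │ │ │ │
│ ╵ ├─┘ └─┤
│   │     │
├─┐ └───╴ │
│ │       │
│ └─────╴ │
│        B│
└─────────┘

Directions: down, down, right, down, right, right, right, down
First turn direction: right

Solution:

┌─────┬───┐
│A    │   │
│ ┌─┐ │ ╷ │
│↓│ │ │ │ │
│ ╵ ├─┘ └─┤
│↳ ↓│     │
├─┐ └───╴ │
│ │↳ → → ↓│
│ └─────╴ │
│        B│
└─────────┘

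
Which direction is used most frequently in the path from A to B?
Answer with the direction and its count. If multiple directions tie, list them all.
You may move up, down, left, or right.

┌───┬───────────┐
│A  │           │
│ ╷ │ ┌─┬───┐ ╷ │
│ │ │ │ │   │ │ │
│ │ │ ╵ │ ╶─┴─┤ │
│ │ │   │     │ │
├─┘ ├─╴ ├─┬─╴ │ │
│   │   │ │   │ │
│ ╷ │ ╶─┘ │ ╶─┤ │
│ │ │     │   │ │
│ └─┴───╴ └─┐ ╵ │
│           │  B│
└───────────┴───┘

Directions: right, down, down, down, left, down, down, right, right, right, right, up, left, left, up, right, up, left, up, up, right, right, right, right, right, down, down, down, down, down
Counts: {'right': 11, 'down': 10, 'left': 4, 'up': 5}
Most common: right (11 times)

Solution:

┌───┬───────────┐
│A ↓│↱ → → → → ↓│
│ ╷ │ ┌─┬───┐ ╷ │
│ │↓│↑│ │   │ │↓│
│ │ │ ╵ │ ╶─┴─┤ │
│ │↓│↑ ↰│     │↓│
├─┘ ├─╴ ├─┬─╴ │ │
│↓ ↲│↱ ↑│ │   │↓│
│ ╷ │ ╶─┘ │ ╶─┤ │
│↓│ │↑ ← ↰│   │↓│
│ └─┴───╴ └─┐ ╵ │
│↳ → → → ↑  │  B│
└───────────┴───┘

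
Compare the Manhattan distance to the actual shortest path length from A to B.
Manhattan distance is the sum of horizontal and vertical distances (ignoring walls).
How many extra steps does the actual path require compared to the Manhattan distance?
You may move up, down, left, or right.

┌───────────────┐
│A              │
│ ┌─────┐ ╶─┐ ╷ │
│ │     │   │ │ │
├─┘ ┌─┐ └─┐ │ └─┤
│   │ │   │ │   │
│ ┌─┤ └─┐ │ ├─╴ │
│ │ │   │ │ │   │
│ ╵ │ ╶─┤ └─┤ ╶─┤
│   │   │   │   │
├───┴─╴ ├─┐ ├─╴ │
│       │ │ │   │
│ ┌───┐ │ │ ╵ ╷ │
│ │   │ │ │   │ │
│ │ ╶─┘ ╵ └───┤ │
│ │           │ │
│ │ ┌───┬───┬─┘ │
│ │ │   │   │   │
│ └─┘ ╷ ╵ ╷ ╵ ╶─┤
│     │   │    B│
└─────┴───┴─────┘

Manhattan distance: |9 - 0| + |7 - 0| = 16
Actual path length: 20
Extra steps: 20 - 16 = 4

Solution:

┌───────────────┐
│A → → → → → ↓  │
│ ┌─────┐ ╶─┐ ╷ │
│ │     │   │↓│ │
├─┘ ┌─┐ └─┐ │ └─┤
│   │ │   │ │↳ ↓│
│ ┌─┤ └─┐ │ ├─╴ │
│ │ │   │ │ │↓ ↲│
│ ╵ │ ╶─┤ └─┤ ╶─┤
│   │   │   │↳ ↓│
├───┴─╴ ├─┐ ├─╴ │
│       │ │ │  ↓│
│ ┌───┐ │ │ ╵ ╷ │
│ │   │ │ │   │↓│
│ │ ╶─┘ ╵ └───┤ │
│ │           │↓│
│ │ ┌───┬───┬─┘ │
│ │ │   │   │↓ ↲│
│ └─┘ ╷ ╵ ╷ ╵ ╶─┤
│     │   │  ↳ B│
└─────┴───┴─────┘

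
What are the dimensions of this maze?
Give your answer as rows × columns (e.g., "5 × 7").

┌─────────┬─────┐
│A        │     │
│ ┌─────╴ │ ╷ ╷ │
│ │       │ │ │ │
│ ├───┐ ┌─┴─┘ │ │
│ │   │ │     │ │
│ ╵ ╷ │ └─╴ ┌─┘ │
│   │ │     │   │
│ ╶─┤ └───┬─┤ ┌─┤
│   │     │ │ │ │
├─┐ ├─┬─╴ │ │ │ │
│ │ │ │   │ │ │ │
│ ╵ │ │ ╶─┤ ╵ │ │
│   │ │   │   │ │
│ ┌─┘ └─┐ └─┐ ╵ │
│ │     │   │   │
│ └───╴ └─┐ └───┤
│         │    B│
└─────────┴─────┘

Counting the maze dimensions:
Rows (vertical): 9
Columns (horizontal): 8
Dimensions: 9 × 8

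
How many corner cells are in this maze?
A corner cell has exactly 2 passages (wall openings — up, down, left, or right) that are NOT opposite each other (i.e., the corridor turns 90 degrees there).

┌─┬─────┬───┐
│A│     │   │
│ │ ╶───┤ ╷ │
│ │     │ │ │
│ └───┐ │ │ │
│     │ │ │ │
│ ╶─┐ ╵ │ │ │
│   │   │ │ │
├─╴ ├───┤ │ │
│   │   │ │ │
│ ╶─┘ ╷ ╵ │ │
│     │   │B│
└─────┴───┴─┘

Counting corner cells (2 non-opposite passages):
Total corners: 18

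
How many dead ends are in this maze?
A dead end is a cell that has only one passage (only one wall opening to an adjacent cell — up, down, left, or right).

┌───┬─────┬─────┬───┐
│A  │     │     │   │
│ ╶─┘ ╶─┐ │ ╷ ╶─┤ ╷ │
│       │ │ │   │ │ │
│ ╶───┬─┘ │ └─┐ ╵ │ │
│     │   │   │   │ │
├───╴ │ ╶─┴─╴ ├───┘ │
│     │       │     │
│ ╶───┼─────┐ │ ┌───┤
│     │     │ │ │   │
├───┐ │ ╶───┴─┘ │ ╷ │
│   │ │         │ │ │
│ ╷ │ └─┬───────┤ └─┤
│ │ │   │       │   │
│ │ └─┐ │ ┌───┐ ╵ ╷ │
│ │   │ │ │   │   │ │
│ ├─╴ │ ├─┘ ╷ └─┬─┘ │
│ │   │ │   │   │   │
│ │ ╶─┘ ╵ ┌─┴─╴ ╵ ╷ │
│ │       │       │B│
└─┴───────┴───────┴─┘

Checking each cell for number of passages:

Dead ends found at positions:
  (0, 1)
  (0, 7)
  (1, 3)
  (4, 5)
  (4, 6)
  (5, 9)
  (7, 4)
  (9, 0)
  (9, 5)
  (9, 9)
Total dead ends: 10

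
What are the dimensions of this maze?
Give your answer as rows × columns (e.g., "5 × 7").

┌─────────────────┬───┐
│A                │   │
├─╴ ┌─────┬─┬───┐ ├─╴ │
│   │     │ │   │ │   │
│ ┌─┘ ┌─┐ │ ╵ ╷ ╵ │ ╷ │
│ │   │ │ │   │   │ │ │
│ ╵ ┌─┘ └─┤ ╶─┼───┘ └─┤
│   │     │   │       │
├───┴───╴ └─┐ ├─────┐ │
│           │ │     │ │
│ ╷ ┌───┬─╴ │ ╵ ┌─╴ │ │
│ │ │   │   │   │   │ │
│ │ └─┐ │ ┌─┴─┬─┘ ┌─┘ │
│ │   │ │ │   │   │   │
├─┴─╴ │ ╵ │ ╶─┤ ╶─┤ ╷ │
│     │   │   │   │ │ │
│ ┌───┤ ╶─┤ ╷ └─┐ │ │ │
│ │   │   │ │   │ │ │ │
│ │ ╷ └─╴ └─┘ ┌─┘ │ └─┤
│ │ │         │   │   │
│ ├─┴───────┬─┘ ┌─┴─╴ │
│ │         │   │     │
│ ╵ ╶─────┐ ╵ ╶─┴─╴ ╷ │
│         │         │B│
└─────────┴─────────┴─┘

Counting the maze dimensions:
Rows (vertical): 12
Columns (horizontal): 11
Dimensions: 12 × 11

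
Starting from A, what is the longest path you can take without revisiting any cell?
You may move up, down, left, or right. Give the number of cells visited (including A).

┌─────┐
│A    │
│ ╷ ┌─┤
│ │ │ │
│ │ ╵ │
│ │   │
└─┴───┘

Finding longest simple path using DFS:
Start: (0, 0)
Longest path visits 6 cells
Path: A → right → down → down → right → up

Solution:

┌─────┐
│A ↓  │
│ ╷ ┌─┤
│ │↓│B│
│ │ ╵ │
│ │↳ ↑│
└─┴───┘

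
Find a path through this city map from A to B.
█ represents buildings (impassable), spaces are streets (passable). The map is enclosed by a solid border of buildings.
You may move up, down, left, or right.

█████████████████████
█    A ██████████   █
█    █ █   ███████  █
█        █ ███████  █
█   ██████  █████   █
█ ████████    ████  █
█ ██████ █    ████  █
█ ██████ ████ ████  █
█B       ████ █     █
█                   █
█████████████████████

Finding the shortest path from A to B:
Movement: cardinal only
Path length: 11 steps
Directions: left → down → down → left → down → left → left → down → down → down → down

Solution:

█████████████████████
█   ↓A ██████████   █
█   ↓█ █   ███████  █
█  ↓↲    █ ███████  █
█↓←↲██████  █████   █
█↓████████    ████  █
█↓██████ █    ████  █
█↓██████ ████ ████  █
█B       ████ █     █
█                   █
█████████████████████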